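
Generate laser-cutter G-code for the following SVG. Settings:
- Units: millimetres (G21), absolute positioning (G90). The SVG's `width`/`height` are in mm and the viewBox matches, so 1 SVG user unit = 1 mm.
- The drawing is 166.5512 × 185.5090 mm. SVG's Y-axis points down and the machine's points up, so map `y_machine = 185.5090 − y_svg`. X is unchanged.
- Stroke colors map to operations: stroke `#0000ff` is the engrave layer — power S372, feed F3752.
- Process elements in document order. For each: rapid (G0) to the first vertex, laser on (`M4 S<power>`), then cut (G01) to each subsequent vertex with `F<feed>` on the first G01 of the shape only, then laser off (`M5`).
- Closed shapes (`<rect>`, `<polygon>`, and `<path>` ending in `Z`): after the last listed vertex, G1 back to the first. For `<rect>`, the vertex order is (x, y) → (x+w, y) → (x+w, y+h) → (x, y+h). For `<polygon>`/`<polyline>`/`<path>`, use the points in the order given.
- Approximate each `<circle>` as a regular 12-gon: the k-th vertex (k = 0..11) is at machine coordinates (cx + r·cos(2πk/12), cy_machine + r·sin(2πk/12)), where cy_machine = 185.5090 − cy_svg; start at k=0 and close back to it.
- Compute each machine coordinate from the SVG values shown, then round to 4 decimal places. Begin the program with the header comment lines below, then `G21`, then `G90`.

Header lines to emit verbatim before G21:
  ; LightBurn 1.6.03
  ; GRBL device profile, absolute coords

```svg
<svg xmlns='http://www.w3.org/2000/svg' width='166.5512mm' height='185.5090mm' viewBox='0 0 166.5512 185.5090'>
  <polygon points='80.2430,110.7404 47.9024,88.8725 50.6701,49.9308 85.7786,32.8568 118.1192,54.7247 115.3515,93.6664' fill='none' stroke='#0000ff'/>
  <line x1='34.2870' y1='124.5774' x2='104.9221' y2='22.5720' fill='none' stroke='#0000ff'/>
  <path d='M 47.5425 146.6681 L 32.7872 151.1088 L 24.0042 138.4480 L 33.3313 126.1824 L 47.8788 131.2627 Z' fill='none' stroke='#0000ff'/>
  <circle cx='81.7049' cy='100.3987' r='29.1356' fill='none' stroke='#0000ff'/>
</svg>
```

viewBox `0 0 166.5512 185.5090` with mm width/height → 1 unit = 1 mm. Flip: y_m = 185.5090 − y_svg.

**Shape 1** — `<polygon>` regular polygon, stroke `#0000ff` → engrave (S372, F3752). Machine vertices: (80.2430,74.7686) → (47.9024,96.6365) → (50.6701,135.5782) → (85.7786,152.6522) → (118.1192,130.7843) → (115.3515,91.8426) → (80.2430,74.7686). Closed: final G1 returns to the first vertex.

**Shape 2** — `<line>` line segment, stroke `#0000ff` → engrave (S372, F3752). Machine vertices: (34.2870,60.9316) → (104.9221,162.9370). Open path.

**Shape 3** — `<path>` regular polygon, stroke `#0000ff` → engrave (S372, F3752). Machine vertices: (47.5425,38.8409) → (32.7872,34.4002) → (24.0042,47.0610) → (33.3313,59.3266) → (47.8788,54.2463) → (47.5425,38.8409). Closed: final G1 returns to the first vertex.

**Shape 4** — `<circle>` circle, stroke `#0000ff` → engrave (S372, F3752). Machine vertices: (110.8405,85.1103) → (106.9371,99.6781) → (96.2727,110.3425) → (81.7049,114.2459) → (67.1371,110.3425) → (56.4727,99.6781) → (52.5693,85.1103) → (56.4727,70.5425) → (67.1371,59.8781) → (81.7049,55.9747) → (96.2727,59.8781) → (106.9371,70.5425) → (110.8405,85.1103). Closed: final G1 returns to the first vertex.

; LightBurn 1.6.03
; GRBL device profile, absolute coords
G21
G90
G0 X80.2430 Y74.7686
M4 S372
G01 X47.9024 Y96.6365 F3752
G01 X50.6701 Y135.5782
G01 X85.7786 Y152.6522
G01 X118.1192 Y130.7843
G01 X115.3515 Y91.8426
G01 X80.2430 Y74.7686
M5
G0 X34.2870 Y60.9316
M4 S372
G01 X104.9221 Y162.9370 F3752
M5
G0 X47.5425 Y38.8409
M4 S372
G01 X32.7872 Y34.4002 F3752
G01 X24.0042 Y47.0610
G01 X33.3313 Y59.3266
G01 X47.8788 Y54.2463
G01 X47.5425 Y38.8409
M5
G0 X110.8405 Y85.1103
M4 S372
G01 X106.9371 Y99.6781 F3752
G01 X96.2727 Y110.3425
G01 X81.7049 Y114.2459
G01 X67.1371 Y110.3425
G01 X56.4727 Y99.6781
G01 X52.5693 Y85.1103
G01 X56.4727 Y70.5425
G01 X67.1371 Y59.8781
G01 X81.7049 Y55.9747
G01 X96.2727 Y59.8781
G01 X106.9371 Y70.5425
G01 X110.8405 Y85.1103
M5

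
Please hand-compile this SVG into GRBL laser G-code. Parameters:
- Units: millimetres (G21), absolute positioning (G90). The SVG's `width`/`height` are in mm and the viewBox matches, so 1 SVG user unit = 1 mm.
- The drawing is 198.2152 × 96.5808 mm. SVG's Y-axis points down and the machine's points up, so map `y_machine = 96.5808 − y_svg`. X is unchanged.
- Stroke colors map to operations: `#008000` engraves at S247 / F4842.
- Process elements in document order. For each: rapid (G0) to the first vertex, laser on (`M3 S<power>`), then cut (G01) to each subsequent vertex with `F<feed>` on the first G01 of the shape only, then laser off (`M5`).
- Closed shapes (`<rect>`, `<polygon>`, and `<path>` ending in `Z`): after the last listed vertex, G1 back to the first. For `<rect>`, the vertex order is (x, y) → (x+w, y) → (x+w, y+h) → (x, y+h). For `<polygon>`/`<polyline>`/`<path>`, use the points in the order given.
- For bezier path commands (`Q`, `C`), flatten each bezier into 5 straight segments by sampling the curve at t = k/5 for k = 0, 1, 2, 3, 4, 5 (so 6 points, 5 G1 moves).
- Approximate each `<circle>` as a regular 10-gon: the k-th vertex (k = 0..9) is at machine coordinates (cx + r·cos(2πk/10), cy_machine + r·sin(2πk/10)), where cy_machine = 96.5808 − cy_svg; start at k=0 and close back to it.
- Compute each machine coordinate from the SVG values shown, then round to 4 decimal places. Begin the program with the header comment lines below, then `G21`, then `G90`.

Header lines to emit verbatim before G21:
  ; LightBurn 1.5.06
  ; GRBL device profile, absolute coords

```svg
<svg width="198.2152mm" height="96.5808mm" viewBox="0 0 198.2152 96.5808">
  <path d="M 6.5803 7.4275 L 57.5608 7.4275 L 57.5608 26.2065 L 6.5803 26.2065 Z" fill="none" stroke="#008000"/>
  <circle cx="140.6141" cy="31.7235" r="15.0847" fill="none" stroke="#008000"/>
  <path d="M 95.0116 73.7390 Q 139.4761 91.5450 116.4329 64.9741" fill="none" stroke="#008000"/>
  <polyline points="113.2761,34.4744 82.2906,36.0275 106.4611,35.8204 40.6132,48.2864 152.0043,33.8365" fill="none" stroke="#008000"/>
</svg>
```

; LightBurn 1.5.06
; GRBL device profile, absolute coords
G21
G90
G0 X6.5803 Y89.1533
M3 S247
G01 X57.5608 Y89.1533 F4842
G01 X57.5608 Y70.3743
G01 X6.5803 Y70.3743
G01 X6.5803 Y89.1533
M5
G0 X155.6988 Y64.8573
M3 S247
G01 X152.8179 Y73.7239 F4842
G01 X145.2755 Y79.2037
G01 X135.9527 Y79.2037
G01 X128.4103 Y73.7239
G01 X125.5294 Y64.8573
G01 X128.4103 Y55.9907
G01 X135.9527 Y50.5109
G01 X145.2755 Y50.5109
G01 X152.8179 Y55.9907
G01 X155.6988 Y64.8573
M5
G0 X95.0116 Y22.8418
M3 S247
G01 X110.0971 Y17.4945 F4842
G01 X119.7820 Y15.6973
G01 X124.0662 Y17.4503
G01 X122.9499 Y22.7534
G01 X116.4329 Y31.6067
M5
G0 X113.2761 Y62.1064
M3 S247
G01 X82.2906 Y60.5533 F4842
G01 X106.4611 Y60.7604
G01 X40.6132 Y48.2944
G01 X152.0043 Y62.7443
M5

Since the viewBox matches the mm dimensions, user units are millimetres directly. The only transform is the Y-flip y_m = 96.5808 − y_svg.

Shape 1 is a rectangle drawn with `<path>`. Its stroke #008000 means engrave at S247, F4842. After flipping Y the toolpath is (6.5803,89.1533) → (57.5608,89.1533) → (57.5608,70.3743) → (6.5803,70.3743) → (6.5803,89.1533), returning to the start.

Shape 2 is a circle drawn with `<circle>`. Its stroke #008000 means engrave at S247, F4842. After flipping Y the toolpath is (155.6988,64.8573) → (152.8179,73.7239) → (145.2755,79.2037) → (135.9527,79.2037) → (128.4103,73.7239) → (125.5294,64.8573) → (128.4103,55.9907) → (135.9527,50.5109) → (145.2755,50.5109) → (152.8179,55.9907) → (155.6988,64.8573), returning to the start.

Shape 3 is a quadratic bezier drawn with `<path>`. Its stroke #008000 means engrave at S247, F4842. After flipping Y the toolpath is (95.0116,22.8418) → (110.0971,17.4945) → (119.7820,15.6973) → (124.0662,17.4503) → (122.9499,22.7534) → (116.4329,31.6067).

Shape 4 is a open polyline drawn with `<polyline>`. Its stroke #008000 means engrave at S247, F4842. After flipping Y the toolpath is (113.2761,62.1064) → (82.2906,60.5533) → (106.4611,60.7604) → (40.6132,48.2944) → (152.0043,62.7443).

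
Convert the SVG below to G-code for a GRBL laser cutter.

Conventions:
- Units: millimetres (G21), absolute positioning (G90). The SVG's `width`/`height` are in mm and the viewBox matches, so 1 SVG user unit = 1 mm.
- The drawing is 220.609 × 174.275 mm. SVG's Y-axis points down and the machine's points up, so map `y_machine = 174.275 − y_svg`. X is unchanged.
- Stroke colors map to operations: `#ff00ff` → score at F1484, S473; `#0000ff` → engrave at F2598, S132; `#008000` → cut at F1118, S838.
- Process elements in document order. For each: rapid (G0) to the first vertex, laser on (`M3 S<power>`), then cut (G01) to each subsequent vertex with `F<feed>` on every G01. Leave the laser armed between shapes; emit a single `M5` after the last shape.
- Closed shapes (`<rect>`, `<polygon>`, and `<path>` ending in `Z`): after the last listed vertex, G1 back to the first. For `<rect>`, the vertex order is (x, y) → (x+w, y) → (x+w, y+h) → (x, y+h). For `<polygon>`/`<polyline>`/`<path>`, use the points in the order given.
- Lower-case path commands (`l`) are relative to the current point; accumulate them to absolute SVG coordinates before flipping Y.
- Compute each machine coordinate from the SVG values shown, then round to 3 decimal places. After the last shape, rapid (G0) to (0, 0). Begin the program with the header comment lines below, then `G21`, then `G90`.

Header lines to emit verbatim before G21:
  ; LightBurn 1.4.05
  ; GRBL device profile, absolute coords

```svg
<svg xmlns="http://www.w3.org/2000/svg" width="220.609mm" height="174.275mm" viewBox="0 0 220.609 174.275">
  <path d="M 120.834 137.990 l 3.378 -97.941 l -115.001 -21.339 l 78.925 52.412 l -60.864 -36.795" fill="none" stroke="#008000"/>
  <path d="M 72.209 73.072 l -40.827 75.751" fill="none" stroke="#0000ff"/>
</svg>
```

; LightBurn 1.4.05
; GRBL device profile, absolute coords
G21
G90
G0 X120.834 Y36.285
M3 S838
G01 X124.212 Y134.226 F1118
G01 X9.211 Y155.565 F1118
G01 X88.136 Y103.153 F1118
G01 X27.272 Y139.948 F1118
G0 X72.209 Y101.203
M3 S132
G01 X31.382 Y25.452 F2598
M5
G0 X0.000 Y0.000

1 u = 1 mm; y_m = 174.275 − y.

[1] `<path>` open polyline, #008000→cut S838 F1118: (120.834,36.285) → (124.212,134.226) → (9.211,155.565) → (88.136,103.153) → (27.272,139.948)

[2] `<path>` line segment, #0000ff→engrave S132 F2598: (72.209,101.203) → (31.382,25.452)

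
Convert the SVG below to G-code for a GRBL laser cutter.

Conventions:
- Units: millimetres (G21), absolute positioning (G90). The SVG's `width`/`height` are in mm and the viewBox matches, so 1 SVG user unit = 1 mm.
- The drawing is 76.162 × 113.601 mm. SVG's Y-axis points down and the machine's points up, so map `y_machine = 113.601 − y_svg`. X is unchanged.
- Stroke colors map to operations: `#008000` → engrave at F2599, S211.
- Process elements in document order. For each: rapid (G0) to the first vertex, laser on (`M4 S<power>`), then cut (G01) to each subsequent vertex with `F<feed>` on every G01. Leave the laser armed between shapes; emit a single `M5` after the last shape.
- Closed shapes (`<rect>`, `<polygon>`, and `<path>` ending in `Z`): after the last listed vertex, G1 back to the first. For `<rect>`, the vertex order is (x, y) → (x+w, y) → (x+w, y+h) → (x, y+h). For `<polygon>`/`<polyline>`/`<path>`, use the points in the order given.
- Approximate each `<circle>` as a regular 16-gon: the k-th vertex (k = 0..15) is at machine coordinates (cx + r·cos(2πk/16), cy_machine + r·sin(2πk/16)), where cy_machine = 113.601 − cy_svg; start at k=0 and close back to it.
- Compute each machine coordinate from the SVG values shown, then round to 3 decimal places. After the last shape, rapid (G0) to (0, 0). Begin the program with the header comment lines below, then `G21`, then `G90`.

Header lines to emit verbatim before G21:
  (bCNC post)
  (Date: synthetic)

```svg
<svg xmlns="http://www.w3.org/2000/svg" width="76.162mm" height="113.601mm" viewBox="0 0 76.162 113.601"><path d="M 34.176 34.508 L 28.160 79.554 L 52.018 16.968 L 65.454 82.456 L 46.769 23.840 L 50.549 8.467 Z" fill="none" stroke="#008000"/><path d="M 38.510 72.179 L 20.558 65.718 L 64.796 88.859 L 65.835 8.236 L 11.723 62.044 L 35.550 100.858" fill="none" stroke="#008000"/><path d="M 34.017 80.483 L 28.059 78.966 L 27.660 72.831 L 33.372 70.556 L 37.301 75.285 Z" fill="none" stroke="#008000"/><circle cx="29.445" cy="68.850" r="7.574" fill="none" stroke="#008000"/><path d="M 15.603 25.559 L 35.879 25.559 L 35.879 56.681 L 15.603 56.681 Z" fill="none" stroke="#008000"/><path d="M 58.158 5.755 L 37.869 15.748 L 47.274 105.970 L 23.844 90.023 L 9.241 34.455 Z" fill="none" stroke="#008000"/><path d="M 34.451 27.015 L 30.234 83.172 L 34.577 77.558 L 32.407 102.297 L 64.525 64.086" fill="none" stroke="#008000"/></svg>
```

Since the viewBox matches the mm dimensions, user units are millimetres directly. The only transform is the Y-flip y_m = 113.601 − y_svg.

Shape 1 is a closed polygon drawn with `<path>`. Its stroke #008000 means engrave at S211, F2599. After flipping Y the toolpath is (34.176,79.093) → (28.160,34.047) → (52.018,96.633) → (65.454,31.145) → (46.769,89.761) → (50.549,105.134) → (34.176,79.093), returning to the start.

Shape 2 is a open polyline drawn with `<path>`. Its stroke #008000 means engrave at S211, F2599. After flipping Y the toolpath is (38.510,41.422) → (20.558,47.883) → (64.796,24.742) → (65.835,105.365) → (11.723,51.557) → (35.550,12.743).

Shape 3 is a regular polygon drawn with `<path>`. Its stroke #008000 means engrave at S211, F2599. After flipping Y the toolpath is (34.017,33.118) → (28.059,34.635) → (27.660,40.770) → (33.372,43.045) → (37.301,38.316) → (34.017,33.118), returning to the start.

Shape 4 is a circle drawn with `<circle>`. Its stroke #008000 means engrave at S211, F2599. After flipping Y the toolpath is (37.019,44.751) → (36.442,47.649) → (34.801,50.107) → (32.343,51.748) → (29.445,52.325) → (26.547,51.748) → (24.089,50.107) → (22.448,47.649) → (21.871,44.751) → (22.448,41.853) → (24.089,39.395) → (26.547,37.754) → (29.445,37.177) → (32.343,37.754) → (34.801,39.395) → (36.442,41.853) → (37.019,44.751), returning to the start.

Shape 5 is a rectangle drawn with `<path>`. Its stroke #008000 means engrave at S211, F2599. After flipping Y the toolpath is (15.603,88.042) → (35.879,88.042) → (35.879,56.920) → (15.603,56.920) → (15.603,88.042), returning to the start.

Shape 6 is a closed polygon drawn with `<path>`. Its stroke #008000 means engrave at S211, F2599. After flipping Y the toolpath is (58.158,107.846) → (37.869,97.853) → (47.274,7.631) → (23.844,23.578) → (9.241,79.146) → (58.158,107.846), returning to the start.

Shape 7 is a open polyline drawn with `<path>`. Its stroke #008000 means engrave at S211, F2599. After flipping Y the toolpath is (34.451,86.586) → (30.234,30.429) → (34.577,36.043) → (32.407,11.304) → (64.525,49.515).

(bCNC post)
(Date: synthetic)
G21
G90
G0 X34.176 Y79.093
M4 S211
G01 X28.160 Y34.047 F2599
G01 X52.018 Y96.633 F2599
G01 X65.454 Y31.145 F2599
G01 X46.769 Y89.761 F2599
G01 X50.549 Y105.134 F2599
G01 X34.176 Y79.093 F2599
G0 X38.510 Y41.422
M4 S211
G01 X20.558 Y47.883 F2599
G01 X64.796 Y24.742 F2599
G01 X65.835 Y105.365 F2599
G01 X11.723 Y51.557 F2599
G01 X35.550 Y12.743 F2599
G0 X34.017 Y33.118
M4 S211
G01 X28.059 Y34.635 F2599
G01 X27.660 Y40.770 F2599
G01 X33.372 Y43.045 F2599
G01 X37.301 Y38.316 F2599
G01 X34.017 Y33.118 F2599
G0 X37.019 Y44.751
M4 S211
G01 X36.442 Y47.649 F2599
G01 X34.801 Y50.107 F2599
G01 X32.343 Y51.748 F2599
G01 X29.445 Y52.325 F2599
G01 X26.547 Y51.748 F2599
G01 X24.089 Y50.107 F2599
G01 X22.448 Y47.649 F2599
G01 X21.871 Y44.751 F2599
G01 X22.448 Y41.853 F2599
G01 X24.089 Y39.395 F2599
G01 X26.547 Y37.754 F2599
G01 X29.445 Y37.177 F2599
G01 X32.343 Y37.754 F2599
G01 X34.801 Y39.395 F2599
G01 X36.442 Y41.853 F2599
G01 X37.019 Y44.751 F2599
G0 X15.603 Y88.042
M4 S211
G01 X35.879 Y88.042 F2599
G01 X35.879 Y56.920 F2599
G01 X15.603 Y56.920 F2599
G01 X15.603 Y88.042 F2599
G0 X58.158 Y107.846
M4 S211
G01 X37.869 Y97.853 F2599
G01 X47.274 Y7.631 F2599
G01 X23.844 Y23.578 F2599
G01 X9.241 Y79.146 F2599
G01 X58.158 Y107.846 F2599
G0 X34.451 Y86.586
M4 S211
G01 X30.234 Y30.429 F2599
G01 X34.577 Y36.043 F2599
G01 X32.407 Y11.304 F2599
G01 X64.525 Y49.515 F2599
M5
G0 X0.000 Y0.000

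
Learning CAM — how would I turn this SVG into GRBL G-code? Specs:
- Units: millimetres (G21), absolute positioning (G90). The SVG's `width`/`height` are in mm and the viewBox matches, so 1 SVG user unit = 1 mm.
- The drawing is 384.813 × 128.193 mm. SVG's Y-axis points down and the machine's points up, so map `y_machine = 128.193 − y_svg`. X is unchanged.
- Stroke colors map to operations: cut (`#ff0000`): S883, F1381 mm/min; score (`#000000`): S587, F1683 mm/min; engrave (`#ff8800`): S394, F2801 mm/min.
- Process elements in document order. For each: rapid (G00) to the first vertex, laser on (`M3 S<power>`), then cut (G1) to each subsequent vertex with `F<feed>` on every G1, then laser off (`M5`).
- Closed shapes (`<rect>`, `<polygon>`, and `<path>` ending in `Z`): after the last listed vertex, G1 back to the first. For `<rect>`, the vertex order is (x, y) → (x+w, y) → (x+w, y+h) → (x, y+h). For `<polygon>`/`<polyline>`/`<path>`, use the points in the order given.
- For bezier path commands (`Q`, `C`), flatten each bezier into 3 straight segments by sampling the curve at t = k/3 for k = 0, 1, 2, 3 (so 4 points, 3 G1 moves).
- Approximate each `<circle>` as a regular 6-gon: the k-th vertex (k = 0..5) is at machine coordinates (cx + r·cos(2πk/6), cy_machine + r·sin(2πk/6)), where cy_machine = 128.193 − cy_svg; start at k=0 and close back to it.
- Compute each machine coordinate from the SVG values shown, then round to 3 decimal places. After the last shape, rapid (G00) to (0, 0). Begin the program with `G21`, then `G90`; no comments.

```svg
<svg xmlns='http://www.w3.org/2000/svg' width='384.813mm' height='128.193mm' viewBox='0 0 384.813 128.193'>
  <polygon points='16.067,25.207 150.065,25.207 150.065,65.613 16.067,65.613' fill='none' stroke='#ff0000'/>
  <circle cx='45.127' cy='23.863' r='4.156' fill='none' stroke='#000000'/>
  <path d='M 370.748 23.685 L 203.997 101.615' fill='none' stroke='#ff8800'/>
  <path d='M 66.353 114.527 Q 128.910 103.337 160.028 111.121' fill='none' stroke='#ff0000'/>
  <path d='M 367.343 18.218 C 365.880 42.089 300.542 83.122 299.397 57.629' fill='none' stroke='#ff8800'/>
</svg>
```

G21
G90
G00 X16.067 Y102.986
M3 S883
G1 X150.065 Y102.986 F1381
G1 X150.065 Y62.580 F1381
G1 X16.067 Y62.580 F1381
G1 X16.067 Y102.986 F1381
M5
G00 X49.283 Y104.330
M3 S587
G1 X47.205 Y107.929 F1683
G1 X43.049 Y107.929 F1683
G1 X40.971 Y104.330 F1683
G1 X43.049 Y100.731 F1683
G1 X47.205 Y100.731 F1683
G1 X49.283 Y104.330 F1683
M5
G00 X370.748 Y104.508
M3 S394
G1 X203.997 Y26.578 F2801
M5
G00 X66.353 Y13.666
M3 S883
G1 X104.564 Y19.018 F1381
G1 X135.789 Y20.153 F1381
G1 X160.028 Y17.072 F1381
M5
G00 X367.343 Y109.975
M3 S394
G1 X349.332 Y83.483 F2801
G1 X317.196 Y64.147 F2801
G1 X299.397 Y70.564 F2801
M5
G00 X0.000 Y0.000

Since the viewBox matches the mm dimensions, user units are millimetres directly. The only transform is the Y-flip y_m = 128.193 − y_svg.

Shape 1 is a rectangle drawn with `<polygon>`. Its stroke #ff0000 means cut at S883, F1381. After flipping Y the toolpath is (16.067,102.986) → (150.065,102.986) → (150.065,62.580) → (16.067,62.580) → (16.067,102.986), returning to the start.

Shape 2 is a circle drawn with `<circle>`. Its stroke #000000 means score at S587, F1683. After flipping Y the toolpath is (49.283,104.330) → (47.205,107.929) → (43.049,107.929) → (40.971,104.330) → (43.049,100.731) → (47.205,100.731) → (49.283,104.330), returning to the start.

Shape 3 is a line segment drawn with `<path>`. Its stroke #ff8800 means engrave at S394, F2801. After flipping Y the toolpath is (370.748,104.508) → (203.997,26.578).

Shape 4 is a quadratic bezier drawn with `<path>`. Its stroke #ff0000 means cut at S883, F1381. After flipping Y the toolpath is (66.353,13.666) → (104.564,19.018) → (135.789,20.153) → (160.028,17.072).

Shape 5 is a cubic bezier drawn with `<path>`. Its stroke #ff8800 means engrave at S394, F2801. After flipping Y the toolpath is (367.343,109.975) → (349.332,83.483) → (317.196,64.147) → (299.397,70.564).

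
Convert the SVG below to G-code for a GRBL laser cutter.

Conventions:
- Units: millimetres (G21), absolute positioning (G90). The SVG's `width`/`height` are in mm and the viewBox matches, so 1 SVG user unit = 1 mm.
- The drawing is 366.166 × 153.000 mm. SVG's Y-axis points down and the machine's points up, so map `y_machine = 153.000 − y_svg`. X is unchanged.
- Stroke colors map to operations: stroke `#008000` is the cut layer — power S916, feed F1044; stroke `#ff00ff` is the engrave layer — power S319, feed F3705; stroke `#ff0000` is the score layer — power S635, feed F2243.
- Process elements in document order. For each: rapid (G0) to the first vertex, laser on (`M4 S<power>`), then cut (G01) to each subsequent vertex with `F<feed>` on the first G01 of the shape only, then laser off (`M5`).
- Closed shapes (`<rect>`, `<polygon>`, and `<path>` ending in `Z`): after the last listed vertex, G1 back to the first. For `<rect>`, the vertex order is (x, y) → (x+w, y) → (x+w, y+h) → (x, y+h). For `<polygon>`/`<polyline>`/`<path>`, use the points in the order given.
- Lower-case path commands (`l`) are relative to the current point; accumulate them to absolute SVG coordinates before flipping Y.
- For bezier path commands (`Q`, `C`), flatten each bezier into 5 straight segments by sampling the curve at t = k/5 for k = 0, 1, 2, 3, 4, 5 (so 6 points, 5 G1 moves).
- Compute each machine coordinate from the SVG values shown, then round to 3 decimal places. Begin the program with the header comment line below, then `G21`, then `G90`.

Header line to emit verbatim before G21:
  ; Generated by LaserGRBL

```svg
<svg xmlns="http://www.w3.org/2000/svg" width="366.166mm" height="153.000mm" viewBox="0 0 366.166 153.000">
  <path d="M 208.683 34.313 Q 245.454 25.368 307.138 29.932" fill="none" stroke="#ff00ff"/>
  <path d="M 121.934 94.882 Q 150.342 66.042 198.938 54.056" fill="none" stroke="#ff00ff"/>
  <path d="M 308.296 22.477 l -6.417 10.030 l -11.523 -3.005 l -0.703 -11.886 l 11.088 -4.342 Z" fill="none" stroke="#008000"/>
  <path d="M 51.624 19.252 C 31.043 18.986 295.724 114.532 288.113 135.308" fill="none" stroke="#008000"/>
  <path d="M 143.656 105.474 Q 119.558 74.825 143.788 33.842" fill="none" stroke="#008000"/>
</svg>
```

Since the viewBox matches the mm dimensions, user units are millimetres directly. The only transform is the Y-flip y_m = 153.000 − y_svg.

Shape 1 is a quadratic bezier drawn with `<path>`. Its stroke #ff00ff means engrave at S319, F3705. After flipping Y the toolpath is (208.683,118.687) → (224.388,121.725) → (242.086,123.682) → (261.777,124.558) → (283.461,124.353) → (307.138,123.068).

Shape 2 is a quadratic bezier drawn with `<path>`. Its stroke #ff00ff means engrave at S319, F3705. After flipping Y the toolpath is (121.934,58.118) → (134.105,68.980) → (147.890,78.493) → (163.291,86.659) → (180.307,93.475) → (198.938,98.944).

Shape 3 is a regular polygon drawn with `<path>`. Its stroke #008000 means cut at S916, F1044. After flipping Y the toolpath is (308.296,130.523) → (301.879,120.493) → (290.356,123.498) → (289.653,135.384) → (300.741,139.726) → (308.296,130.523), returning to the start.

Shape 4 is a cubic bezier drawn with `<path>`. Its stroke #008000 means cut at S916, F1044. After flipping Y the toolpath is (51.624,133.748) → (69.046,123.775) → (128.169,98.995) → (202.229,67.596) → (264.465,37.765) → (288.113,17.692).

Shape 5 is a quadratic bezier drawn with `<path>`. Its stroke #008000 means cut at S916, F1044. After flipping Y the toolpath is (143.656,47.526) → (135.950,60.199) → (132.110,73.699) → (132.136,88.025) → (136.029,103.178) → (143.788,119.158).

; Generated by LaserGRBL
G21
G90
G0 X208.683 Y118.687
M4 S319
G01 X224.388 Y121.725 F3705
G01 X242.086 Y123.682
G01 X261.777 Y124.558
G01 X283.461 Y124.353
G01 X307.138 Y123.068
M5
G0 X121.934 Y58.118
M4 S319
G01 X134.105 Y68.980 F3705
G01 X147.890 Y78.493
G01 X163.291 Y86.659
G01 X180.307 Y93.475
G01 X198.938 Y98.944
M5
G0 X308.296 Y130.523
M4 S916
G01 X301.879 Y120.493 F1044
G01 X290.356 Y123.498
G01 X289.653 Y135.384
G01 X300.741 Y139.726
G01 X308.296 Y130.523
M5
G0 X51.624 Y133.748
M4 S916
G01 X69.046 Y123.775 F1044
G01 X128.169 Y98.995
G01 X202.229 Y67.596
G01 X264.465 Y37.765
G01 X288.113 Y17.692
M5
G0 X143.656 Y47.526
M4 S916
G01 X135.950 Y60.199 F1044
G01 X132.110 Y73.699
G01 X132.136 Y88.025
G01 X136.029 Y103.178
G01 X143.788 Y119.158
M5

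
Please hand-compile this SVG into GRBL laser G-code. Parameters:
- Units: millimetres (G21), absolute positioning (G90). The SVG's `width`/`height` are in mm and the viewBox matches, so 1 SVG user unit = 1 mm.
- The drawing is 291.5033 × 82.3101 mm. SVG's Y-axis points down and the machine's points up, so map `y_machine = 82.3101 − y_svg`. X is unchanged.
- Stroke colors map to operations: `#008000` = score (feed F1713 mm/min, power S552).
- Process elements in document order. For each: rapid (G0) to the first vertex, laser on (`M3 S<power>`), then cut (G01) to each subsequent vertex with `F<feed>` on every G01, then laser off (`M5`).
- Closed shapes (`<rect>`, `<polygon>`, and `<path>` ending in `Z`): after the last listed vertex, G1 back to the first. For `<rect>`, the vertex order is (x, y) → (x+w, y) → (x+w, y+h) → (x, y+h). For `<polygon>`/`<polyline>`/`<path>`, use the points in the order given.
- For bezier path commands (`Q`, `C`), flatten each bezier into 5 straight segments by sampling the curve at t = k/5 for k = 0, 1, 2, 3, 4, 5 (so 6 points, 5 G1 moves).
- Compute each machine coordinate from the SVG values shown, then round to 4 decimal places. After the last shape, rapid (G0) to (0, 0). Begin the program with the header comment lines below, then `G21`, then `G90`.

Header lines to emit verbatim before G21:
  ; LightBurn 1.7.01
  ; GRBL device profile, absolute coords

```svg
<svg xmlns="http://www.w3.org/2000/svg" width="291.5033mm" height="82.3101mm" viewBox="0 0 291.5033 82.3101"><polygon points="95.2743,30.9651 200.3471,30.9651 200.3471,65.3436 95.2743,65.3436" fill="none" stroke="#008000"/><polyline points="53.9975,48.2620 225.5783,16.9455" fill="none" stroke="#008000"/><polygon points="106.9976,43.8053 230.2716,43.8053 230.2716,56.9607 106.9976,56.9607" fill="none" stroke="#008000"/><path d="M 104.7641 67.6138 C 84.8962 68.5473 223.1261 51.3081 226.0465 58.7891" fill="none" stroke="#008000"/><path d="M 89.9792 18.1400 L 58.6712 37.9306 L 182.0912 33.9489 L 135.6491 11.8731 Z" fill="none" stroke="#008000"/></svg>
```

Since the viewBox matches the mm dimensions, user units are millimetres directly. The only transform is the Y-flip y_m = 82.3101 − y_svg.

Shape 1 is a rectangle drawn with `<polygon>`. Its stroke #008000 means score at S552, F1713. After flipping Y the toolpath is (95.2743,51.3450) → (200.3471,51.3450) → (200.3471,16.9665) → (95.2743,16.9665) → (95.2743,51.3450), returning to the start.

Shape 2 is a line segment drawn with `<polyline>`. Its stroke #008000 means score at S552, F1713. After flipping Y the toolpath is (53.9975,34.0481) → (225.5783,65.3646).

Shape 3 is a rectangle drawn with `<polygon>`. Its stroke #008000 means score at S552, F1713. After flipping Y the toolpath is (106.9976,38.5048) → (230.2716,38.5048) → (230.2716,25.3494) → (106.9976,25.3494) → (106.9976,38.5048), returning to the start.

Shape 4 is a cubic bezier drawn with `<path>`. Its stroke #008000 means score at S552, F1713. After flipping Y the toolpath is (104.7641,14.6963) → (109.4678,15.9738) → (138.0315,19.5539) → (176.3715,23.3776) → (210.4044,25.3863) → (226.0465,23.5210).

Shape 5 is a closed polygon drawn with `<path>`. Its stroke #008000 means score at S552, F1713. After flipping Y the toolpath is (89.9792,64.1701) → (58.6712,44.3795) → (182.0912,48.3612) → (135.6491,70.4370) → (89.9792,64.1701), returning to the start.

; LightBurn 1.7.01
; GRBL device profile, absolute coords
G21
G90
G0 X95.2743 Y51.3450
M3 S552
G01 X200.3471 Y51.3450 F1713
G01 X200.3471 Y16.9665 F1713
G01 X95.2743 Y16.9665 F1713
G01 X95.2743 Y51.3450 F1713
M5
G0 X53.9975 Y34.0481
M3 S552
G01 X225.5783 Y65.3646 F1713
M5
G0 X106.9976 Y38.5048
M3 S552
G01 X230.2716 Y38.5048 F1713
G01 X230.2716 Y25.3494 F1713
G01 X106.9976 Y25.3494 F1713
G01 X106.9976 Y38.5048 F1713
M5
G0 X104.7641 Y14.6963
M3 S552
G01 X109.4678 Y15.9738 F1713
G01 X138.0315 Y19.5539 F1713
G01 X176.3715 Y23.3776 F1713
G01 X210.4044 Y25.3863 F1713
G01 X226.0465 Y23.5210 F1713
M5
G0 X89.9792 Y64.1701
M3 S552
G01 X58.6712 Y44.3795 F1713
G01 X182.0912 Y48.3612 F1713
G01 X135.6491 Y70.4370 F1713
G01 X89.9792 Y64.1701 F1713
M5
G0 X0.0000 Y0.0000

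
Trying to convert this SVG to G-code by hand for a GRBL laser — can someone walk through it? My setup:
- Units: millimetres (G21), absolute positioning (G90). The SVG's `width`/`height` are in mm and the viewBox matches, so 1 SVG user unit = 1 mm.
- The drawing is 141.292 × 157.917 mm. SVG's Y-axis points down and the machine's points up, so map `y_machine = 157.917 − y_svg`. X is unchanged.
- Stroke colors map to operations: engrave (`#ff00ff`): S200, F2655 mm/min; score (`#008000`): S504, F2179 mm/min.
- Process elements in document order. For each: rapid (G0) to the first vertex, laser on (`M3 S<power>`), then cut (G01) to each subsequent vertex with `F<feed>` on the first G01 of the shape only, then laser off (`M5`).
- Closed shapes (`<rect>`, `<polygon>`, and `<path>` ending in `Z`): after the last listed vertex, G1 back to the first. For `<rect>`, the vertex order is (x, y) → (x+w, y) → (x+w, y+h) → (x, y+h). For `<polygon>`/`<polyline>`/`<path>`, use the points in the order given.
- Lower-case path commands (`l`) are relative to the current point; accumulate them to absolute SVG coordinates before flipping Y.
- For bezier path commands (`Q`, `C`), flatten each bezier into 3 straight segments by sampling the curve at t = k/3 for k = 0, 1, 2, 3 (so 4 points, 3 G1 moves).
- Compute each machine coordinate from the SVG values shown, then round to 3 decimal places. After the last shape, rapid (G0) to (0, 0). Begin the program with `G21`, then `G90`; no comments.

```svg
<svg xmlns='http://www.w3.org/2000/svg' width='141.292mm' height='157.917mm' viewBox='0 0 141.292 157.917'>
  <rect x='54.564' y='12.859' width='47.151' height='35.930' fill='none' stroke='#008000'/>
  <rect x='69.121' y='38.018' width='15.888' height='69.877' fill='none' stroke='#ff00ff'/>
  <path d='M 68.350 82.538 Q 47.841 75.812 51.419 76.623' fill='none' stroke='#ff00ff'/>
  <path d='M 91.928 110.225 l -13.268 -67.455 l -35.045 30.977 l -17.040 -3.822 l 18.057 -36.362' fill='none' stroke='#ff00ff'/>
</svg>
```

G21
G90
G0 X54.564 Y145.058
M3 S504
G01 X101.715 Y145.058 F2179
G01 X101.715 Y109.128
G01 X54.564 Y109.128
G01 X54.564 Y145.058
M5
G0 X69.121 Y119.899
M3 S200
G01 X85.009 Y119.899 F2655
G01 X85.009 Y50.022
G01 X69.121 Y50.022
G01 X69.121 Y119.899
M5
G0 X68.350 Y75.379
M3 S200
G01 X57.354 Y79.026 F2655
G01 X51.710 Y80.997
G01 X51.419 Y81.294
M5
G0 X91.928 Y47.692
M3 S200
G01 X78.660 Y115.147 F2655
G01 X43.615 Y84.170
G01 X26.575 Y87.992
G01 X44.632 Y124.354
M5
G0 X0.000 Y0.000

1 u = 1 mm; y_m = 157.917 − y.

[1] `<rect>` rectangle, #008000→score S504 F2179: (54.564,145.058) → (101.715,145.058) → (101.715,109.128) → (54.564,109.128) → (54.564,145.058) (closed)

[2] `<rect>` rectangle, #ff00ff→engrave S200 F2655: (69.121,119.899) → (85.009,119.899) → (85.009,50.022) → (69.121,50.022) → (69.121,119.899) (closed)

[3] `<path>` quadratic bezier, #ff00ff→engrave S200 F2655: (68.350,75.379) → (57.354,79.026) → (51.710,80.997) → (51.419,81.294)

[4] `<path>` open polyline, #ff00ff→engrave S200 F2655: (91.928,47.692) → (78.660,115.147) → (43.615,84.170) → (26.575,87.992) → (44.632,124.354)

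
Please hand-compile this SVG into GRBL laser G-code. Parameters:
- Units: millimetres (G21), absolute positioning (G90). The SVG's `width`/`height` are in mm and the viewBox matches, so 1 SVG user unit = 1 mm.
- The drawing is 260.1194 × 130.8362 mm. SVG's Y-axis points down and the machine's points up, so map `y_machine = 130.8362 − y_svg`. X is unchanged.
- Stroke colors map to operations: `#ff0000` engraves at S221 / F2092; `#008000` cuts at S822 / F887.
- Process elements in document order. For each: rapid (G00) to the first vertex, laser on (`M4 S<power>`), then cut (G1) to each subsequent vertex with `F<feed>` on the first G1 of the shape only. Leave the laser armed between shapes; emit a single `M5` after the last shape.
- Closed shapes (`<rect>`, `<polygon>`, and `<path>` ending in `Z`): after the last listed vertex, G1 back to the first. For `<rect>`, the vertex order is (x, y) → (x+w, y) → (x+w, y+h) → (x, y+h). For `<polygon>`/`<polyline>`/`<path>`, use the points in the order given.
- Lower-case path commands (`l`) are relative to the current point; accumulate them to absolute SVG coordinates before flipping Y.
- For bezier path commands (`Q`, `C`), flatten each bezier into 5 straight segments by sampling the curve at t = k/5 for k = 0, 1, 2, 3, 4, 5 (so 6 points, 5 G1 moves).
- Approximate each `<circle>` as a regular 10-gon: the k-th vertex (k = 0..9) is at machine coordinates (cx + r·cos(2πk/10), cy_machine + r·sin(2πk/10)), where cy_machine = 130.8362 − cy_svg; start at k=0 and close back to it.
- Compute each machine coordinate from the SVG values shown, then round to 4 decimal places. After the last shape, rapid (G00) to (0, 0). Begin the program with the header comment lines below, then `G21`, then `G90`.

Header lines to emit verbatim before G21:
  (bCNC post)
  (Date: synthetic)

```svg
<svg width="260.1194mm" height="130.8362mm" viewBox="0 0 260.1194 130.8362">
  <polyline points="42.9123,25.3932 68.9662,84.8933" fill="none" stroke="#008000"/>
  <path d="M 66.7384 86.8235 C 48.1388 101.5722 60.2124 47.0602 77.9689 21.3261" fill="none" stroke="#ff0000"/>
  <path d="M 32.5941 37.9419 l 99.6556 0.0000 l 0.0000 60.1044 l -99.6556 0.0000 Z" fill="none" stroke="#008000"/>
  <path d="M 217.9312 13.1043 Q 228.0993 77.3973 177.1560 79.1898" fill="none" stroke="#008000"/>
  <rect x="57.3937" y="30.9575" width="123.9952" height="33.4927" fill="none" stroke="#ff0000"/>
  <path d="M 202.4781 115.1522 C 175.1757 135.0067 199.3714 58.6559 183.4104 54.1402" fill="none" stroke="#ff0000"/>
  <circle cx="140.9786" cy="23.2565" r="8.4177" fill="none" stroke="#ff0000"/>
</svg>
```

Since the viewBox matches the mm dimensions, user units are millimetres directly. The only transform is the Y-flip y_m = 130.8362 − y_svg.

Shape 1 is a line segment drawn with `<polyline>`. Its stroke #008000 means cut at S822, F887. After flipping Y the toolpath is (42.9123,105.4430) → (68.9662,45.9429).

Shape 2 is a cubic bezier drawn with `<path>`. Its stroke #ff0000 means engrave at S221, F2092. After flipping Y the toolpath is (66.7384,44.0127) → (59.0595,42.6905) → (57.5426,53.2849) → (60.9883,71.0903) → (68.1969,91.4006) → (77.9689,109.5101).

Shape 3 is a rectangle drawn with `<path>`. Its stroke #008000 means cut at S822, F887. After flipping Y the toolpath is (32.5941,92.8943) → (132.2497,92.8943) → (132.2497,32.7899) → (32.5941,32.7899) → (32.5941,92.8943), returning to the start.

Shape 4 is a quadratic bezier drawn with `<path>`. Its stroke #008000 means cut at S822, F887. After flipping Y the toolpath is (217.9312,117.7319) → (219.5540,94.5147) → (216.2879,76.2976) → (208.1328,63.0805) → (195.0889,54.8634) → (177.1560,51.6464).

Shape 5 is a rectangle drawn with `<rect>`. Its stroke #ff0000 means engrave at S221, F2092. After flipping Y the toolpath is (57.3937,99.8787) → (181.3889,99.8787) → (181.3889,66.3860) → (57.3937,66.3860) → (57.3937,99.8787), returning to the start.

Shape 6 is a cubic bezier drawn with `<path>`. Its stroke #ff0000 means engrave at S221, F2092. After flipping Y the toolpath is (202.4781,15.6840) → (191.5432,13.9716) → (188.5684,27.2826) → (189.1543,47.5509) → (188.9014,66.7107) → (183.4104,76.6960).

Shape 7 is a circle drawn with `<circle>`. Its stroke #ff0000 means engrave at S221, F2092. After flipping Y the toolpath is (149.3963,107.5797) → (147.7887,112.5275) → (143.5798,115.5854) → (138.3774,115.5854) → (134.1685,112.5275) → (132.5609,107.5797) → (134.1685,102.6319) → (138.3774,99.5740) → (143.5798,99.5740) → (147.7887,102.6319) → (149.3963,107.5797), returning to the start.

(bCNC post)
(Date: synthetic)
G21
G90
G00 X42.9123 Y105.4430
M4 S822
G1 X68.9662 Y45.9429 F887
G00 X66.7384 Y44.0127
M4 S221
G1 X59.0595 Y42.6905 F2092
G1 X57.5426 Y53.2849
G1 X60.9883 Y71.0903
G1 X68.1969 Y91.4006
G1 X77.9689 Y109.5101
G00 X32.5941 Y92.8943
M4 S822
G1 X132.2497 Y92.8943 F887
G1 X132.2497 Y32.7899
G1 X32.5941 Y32.7899
G1 X32.5941 Y92.8943
G00 X217.9312 Y117.7319
M4 S822
G1 X219.5540 Y94.5147 F887
G1 X216.2879 Y76.2976
G1 X208.1328 Y63.0805
G1 X195.0889 Y54.8634
G1 X177.1560 Y51.6464
G00 X57.3937 Y99.8787
M4 S221
G1 X181.3889 Y99.8787 F2092
G1 X181.3889 Y66.3860
G1 X57.3937 Y66.3860
G1 X57.3937 Y99.8787
G00 X202.4781 Y15.6840
M4 S221
G1 X191.5432 Y13.9716 F2092
G1 X188.5684 Y27.2826
G1 X189.1543 Y47.5509
G1 X188.9014 Y66.7107
G1 X183.4104 Y76.6960
G00 X149.3963 Y107.5797
M4 S221
G1 X147.7887 Y112.5275 F2092
G1 X143.5798 Y115.5854
G1 X138.3774 Y115.5854
G1 X134.1685 Y112.5275
G1 X132.5609 Y107.5797
G1 X134.1685 Y102.6319
G1 X138.3774 Y99.5740
G1 X143.5798 Y99.5740
G1 X147.7887 Y102.6319
G1 X149.3963 Y107.5797
M5
G00 X0.0000 Y0.0000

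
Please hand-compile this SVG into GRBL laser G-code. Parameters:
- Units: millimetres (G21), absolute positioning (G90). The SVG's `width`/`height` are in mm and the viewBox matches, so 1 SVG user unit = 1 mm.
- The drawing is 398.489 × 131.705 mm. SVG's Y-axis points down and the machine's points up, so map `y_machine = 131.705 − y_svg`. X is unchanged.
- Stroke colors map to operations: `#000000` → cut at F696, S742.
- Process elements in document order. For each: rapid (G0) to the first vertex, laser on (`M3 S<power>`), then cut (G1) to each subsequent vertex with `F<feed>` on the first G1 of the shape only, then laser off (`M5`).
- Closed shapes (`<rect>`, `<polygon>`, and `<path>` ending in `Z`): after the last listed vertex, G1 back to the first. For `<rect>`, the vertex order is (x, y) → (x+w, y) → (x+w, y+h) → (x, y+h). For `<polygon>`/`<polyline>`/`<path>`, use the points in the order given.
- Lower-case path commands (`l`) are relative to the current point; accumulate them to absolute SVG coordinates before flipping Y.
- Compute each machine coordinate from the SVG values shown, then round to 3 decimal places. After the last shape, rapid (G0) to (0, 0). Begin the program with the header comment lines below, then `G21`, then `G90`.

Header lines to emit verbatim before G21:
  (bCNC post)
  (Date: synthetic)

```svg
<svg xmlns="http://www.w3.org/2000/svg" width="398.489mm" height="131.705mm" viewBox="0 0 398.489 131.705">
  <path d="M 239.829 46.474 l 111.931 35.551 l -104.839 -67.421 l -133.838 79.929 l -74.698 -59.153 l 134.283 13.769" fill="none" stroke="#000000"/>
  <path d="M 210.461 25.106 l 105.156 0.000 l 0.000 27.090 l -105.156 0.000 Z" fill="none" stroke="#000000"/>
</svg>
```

1 u = 1 mm; y_m = 131.705 − y.

[1] `<path>` open polyline, #000000→cut S742 F696: (239.829,85.231) → (351.760,49.680) → (246.921,117.101) → (113.083,37.172) → (38.385,96.325) → (172.668,82.556)

[2] `<path>` rectangle, #000000→cut S742 F696: (210.461,106.599) → (315.617,106.599) → (315.617,79.509) → (210.461,79.509) → (210.461,106.599) (closed)

(bCNC post)
(Date: synthetic)
G21
G90
G0 X239.829 Y85.231
M3 S742
G1 X351.760 Y49.680 F696
G1 X246.921 Y117.101
G1 X113.083 Y37.172
G1 X38.385 Y96.325
G1 X172.668 Y82.556
M5
G0 X210.461 Y106.599
M3 S742
G1 X315.617 Y106.599 F696
G1 X315.617 Y79.509
G1 X210.461 Y79.509
G1 X210.461 Y106.599
M5
G0 X0.000 Y0.000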